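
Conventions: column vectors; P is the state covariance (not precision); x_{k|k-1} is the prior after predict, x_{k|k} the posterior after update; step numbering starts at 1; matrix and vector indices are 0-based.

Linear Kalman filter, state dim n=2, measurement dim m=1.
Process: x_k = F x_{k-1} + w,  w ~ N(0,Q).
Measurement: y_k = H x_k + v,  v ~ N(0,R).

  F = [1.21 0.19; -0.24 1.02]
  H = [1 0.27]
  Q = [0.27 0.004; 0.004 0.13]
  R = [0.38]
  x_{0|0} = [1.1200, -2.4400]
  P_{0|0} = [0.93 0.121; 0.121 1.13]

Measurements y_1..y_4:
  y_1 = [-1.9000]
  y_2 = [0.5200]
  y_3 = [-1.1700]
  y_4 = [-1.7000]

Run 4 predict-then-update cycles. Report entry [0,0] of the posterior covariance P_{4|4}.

P_post[0,0] = 0.3106

step 1: x^-=[0.8916, -2.7576]  P^-=[1.7280 0.0967; 0.0967 1.3000]  S=[2.2551]  K=[0.7779; 0.1985]  nu=[-2.0470]  x^+=[-0.7008, -3.1640]  P^+=[0.3635 -0.2515; -0.2515 1.2111]
step 2: x^-=[-1.4491, -3.0591]  P^-=[0.7303 -0.1658; -0.1658 1.5341]  S=[1.1326]  K=[0.6053; 0.2193]  nu=[2.7951]  x^+=[0.2427, -2.4462]  P^+=[0.3154 -0.3162; -0.3162 1.4796]
step 3: x^-=[-0.1712, -2.5534]  P^-=[0.6398 -0.1766; -0.1766 1.8424]  S=[1.0587]  K=[0.5593; 0.3030]  nu=[-0.3094]  x^+=[-0.3442, -2.6471]  P^+=[0.3086 -0.3560; -0.3560 1.7452]
step 4: x^-=[-0.9194, -2.6175]  P^-=[0.6212 -0.1706; -0.1706 2.1378]  S=[1.0649]  K=[0.5401; 0.3818]  nu=[-0.0738]  x^+=[-0.9593, -2.6456]  P^+=[0.3106 -0.3902; -0.3902 1.9825]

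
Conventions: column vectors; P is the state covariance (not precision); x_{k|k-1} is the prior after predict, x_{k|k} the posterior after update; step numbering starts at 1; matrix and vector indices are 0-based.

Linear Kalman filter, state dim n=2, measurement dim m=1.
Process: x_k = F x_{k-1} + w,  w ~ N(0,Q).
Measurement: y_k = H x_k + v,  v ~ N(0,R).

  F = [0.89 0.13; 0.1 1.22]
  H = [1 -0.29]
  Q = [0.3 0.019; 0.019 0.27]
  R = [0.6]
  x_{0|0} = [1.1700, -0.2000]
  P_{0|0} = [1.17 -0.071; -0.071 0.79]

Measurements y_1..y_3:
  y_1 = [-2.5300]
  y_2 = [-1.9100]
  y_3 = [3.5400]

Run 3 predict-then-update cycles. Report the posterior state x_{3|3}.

x_post = [1.0674, 0.3219]

step 1: x^-=[1.0153, -0.1270]  P^-=[1.2237 0.1704; 0.1704 1.4402]  S=[1.8460]  K=[0.6361; -0.1339]  nu=[-3.5821]  x^+=[-1.2634, 0.3528]  P^+=[0.4767 0.3277; 0.3277 1.4071]
step 2: x^-=[-1.0785, 0.3041]  P^-=[0.7772 0.6447; 0.6447 2.4490]  S=[1.2093]  K=[0.4881; -0.0542]  nu=[-0.7433]  x^+=[-1.4413, 0.3444]  P^+=[0.4891 0.6767; 0.6767 2.4455]
step 3: x^-=[-1.2380, 0.2760]  P^-=[0.8853 1.1939; 1.1939 4.0799]  S=[1.1360]  K=[0.4746; 0.0095]  nu=[4.8581]  x^+=[1.0674, 0.3219]  P^+=[0.6295 1.1888; 1.1888 4.0798]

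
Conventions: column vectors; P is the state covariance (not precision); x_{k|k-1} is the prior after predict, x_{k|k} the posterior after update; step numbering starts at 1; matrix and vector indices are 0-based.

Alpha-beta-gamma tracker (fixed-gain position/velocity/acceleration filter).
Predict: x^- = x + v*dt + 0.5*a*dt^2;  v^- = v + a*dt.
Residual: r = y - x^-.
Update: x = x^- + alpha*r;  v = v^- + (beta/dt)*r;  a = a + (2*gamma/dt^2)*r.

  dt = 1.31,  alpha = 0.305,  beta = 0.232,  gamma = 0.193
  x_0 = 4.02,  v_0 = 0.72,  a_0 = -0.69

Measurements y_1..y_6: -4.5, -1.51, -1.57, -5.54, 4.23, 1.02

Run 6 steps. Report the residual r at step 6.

step 1: x_pred=4.3711  r=-8.8711  x^+=1.6654  v^+=-1.7550  a^+=-2.6854
step 2: x_pred=-2.9378  r=1.4278  x^+=-2.5023  v^+=-5.0200  a^+=-2.3642
step 3: x_pred=-11.1071  r=9.5371  x^+=-8.1983  v^+=-6.4281  a^+=-0.2191
step 4: x_pred=-16.8070  r=11.2670  x^+=-13.3706  v^+=-4.7197  a^+=2.3152
step 5: x_pred=-17.5668  r=21.7968  x^+=-10.9188  v^+=2.1734  a^+=7.2179
step 6: x_pred=-1.8783  r=2.8983  x^+=-0.9943  v^+=12.1422  a^+=7.8698

resid = 2.8983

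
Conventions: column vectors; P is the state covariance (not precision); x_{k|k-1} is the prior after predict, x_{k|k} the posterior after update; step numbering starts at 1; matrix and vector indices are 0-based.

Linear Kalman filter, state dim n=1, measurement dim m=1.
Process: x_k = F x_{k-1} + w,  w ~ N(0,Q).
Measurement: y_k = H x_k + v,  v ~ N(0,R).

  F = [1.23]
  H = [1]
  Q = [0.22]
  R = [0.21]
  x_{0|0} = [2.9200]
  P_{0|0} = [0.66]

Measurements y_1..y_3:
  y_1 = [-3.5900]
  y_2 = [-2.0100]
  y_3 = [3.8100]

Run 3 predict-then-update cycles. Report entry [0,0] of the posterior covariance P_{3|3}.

P_post[0,0] = 0.1424

step 1: x^-=[3.5916]  P^-=[1.2185]  S=[1.4285]  K=[0.8530]  nu=[-7.1816]  x^+=[-2.5343]  P^+=[0.1791]
step 2: x^-=[-3.1171]  P^-=[0.4910]  S=[0.7010]  K=[0.7004]  nu=[1.1071]  x^+=[-2.3417]  P^+=[0.1471]
step 3: x^-=[-2.8803]  P^-=[0.4425]  S=[0.6525]  K=[0.6782]  nu=[6.6903]  x^+=[1.6569]  P^+=[0.1424]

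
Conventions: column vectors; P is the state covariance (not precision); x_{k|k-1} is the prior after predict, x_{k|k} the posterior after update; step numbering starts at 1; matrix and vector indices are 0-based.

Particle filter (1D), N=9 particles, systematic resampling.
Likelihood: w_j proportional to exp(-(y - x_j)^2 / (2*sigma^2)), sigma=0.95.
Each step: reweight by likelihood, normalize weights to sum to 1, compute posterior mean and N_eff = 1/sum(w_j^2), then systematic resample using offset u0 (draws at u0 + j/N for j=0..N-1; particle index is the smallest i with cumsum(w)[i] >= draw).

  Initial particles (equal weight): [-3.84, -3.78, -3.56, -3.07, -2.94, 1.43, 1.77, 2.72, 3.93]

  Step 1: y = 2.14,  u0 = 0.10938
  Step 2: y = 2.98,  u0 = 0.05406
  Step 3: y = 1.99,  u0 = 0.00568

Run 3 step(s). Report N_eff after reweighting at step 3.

step 1: w=[0.0000, 0.0000, 0.0000, 0.0000, 0.0000, 0.2819, 0.3455, 0.3094, 0.0632]  mean=2.1045  Neff=3.3492  idx=[5, 5, 6, 6, 6, 7, 7, 7, 8]
step 2: w=[0.0493, 0.0493, 0.0829, 0.0829, 0.0829, 0.1798, 0.1798, 0.1798, 0.1132]  mean=2.4934  Neff=7.3919  idx=[1, 2, 4, 5, 5, 6, 7, 7, 8]
step 3: w=[0.1267, 0.1468, 0.1468, 0.1122, 0.1122, 0.1122, 0.1122, 0.1122, 0.0187]  mean=2.3004  Neff=8.1676  idx=[0, 0, 1, 2, 3, 4, 5, 6, 7]

N_eff = 8.1676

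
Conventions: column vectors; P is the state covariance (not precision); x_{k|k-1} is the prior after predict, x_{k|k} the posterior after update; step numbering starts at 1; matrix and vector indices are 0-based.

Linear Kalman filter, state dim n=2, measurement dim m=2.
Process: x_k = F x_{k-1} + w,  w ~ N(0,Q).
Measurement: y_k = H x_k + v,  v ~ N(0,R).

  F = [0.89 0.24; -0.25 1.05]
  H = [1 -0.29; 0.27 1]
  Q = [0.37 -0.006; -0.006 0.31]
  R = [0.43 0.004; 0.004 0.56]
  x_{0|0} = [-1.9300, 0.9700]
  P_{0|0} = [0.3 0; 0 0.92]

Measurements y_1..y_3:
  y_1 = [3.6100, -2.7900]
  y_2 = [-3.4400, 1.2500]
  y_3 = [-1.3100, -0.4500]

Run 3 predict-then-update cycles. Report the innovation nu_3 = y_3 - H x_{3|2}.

step 1: x^-=[-1.4849, 1.5010]  P^-=[0.6606 0.1591; 0.1591 1.3431]  S=[1.1113 -0.0605; -0.0605 2.0371]  K=[0.5629 0.1824; -0.1706 0.6753]  nu=[5.5302, -3.8901]  x^+=[0.9185, -2.0693]  P^+=[0.2532 0.0360; 0.0360 0.3678]
step 2: x^-=[0.3208, -2.4023]  P^-=[0.6071 0.0618; 0.0618 0.7124]  S=[1.0612 0.0183; 0.0183 1.3500]  K=[0.5525 0.1597; -0.1458 0.5420]  nu=[-4.4575, 3.5657]  x^+=[-1.5723, 0.1801]  P^+=[0.2456 0.0254; 0.0254 0.2961]
step 3: x^-=[-1.3561, 0.5822]  P^-=[0.5924 0.0362; 0.0362 0.6385]  S=[1.0551 0.0121; 0.0121 1.2612]  K=[0.5498 0.1502; -0.1471 0.5154]  nu=[0.2150, -0.6661]  x^+=[-1.3380, 0.2073]  P^+=[0.2430 0.0207; 0.0207 0.2825]

innov = [0.2150, -0.6661]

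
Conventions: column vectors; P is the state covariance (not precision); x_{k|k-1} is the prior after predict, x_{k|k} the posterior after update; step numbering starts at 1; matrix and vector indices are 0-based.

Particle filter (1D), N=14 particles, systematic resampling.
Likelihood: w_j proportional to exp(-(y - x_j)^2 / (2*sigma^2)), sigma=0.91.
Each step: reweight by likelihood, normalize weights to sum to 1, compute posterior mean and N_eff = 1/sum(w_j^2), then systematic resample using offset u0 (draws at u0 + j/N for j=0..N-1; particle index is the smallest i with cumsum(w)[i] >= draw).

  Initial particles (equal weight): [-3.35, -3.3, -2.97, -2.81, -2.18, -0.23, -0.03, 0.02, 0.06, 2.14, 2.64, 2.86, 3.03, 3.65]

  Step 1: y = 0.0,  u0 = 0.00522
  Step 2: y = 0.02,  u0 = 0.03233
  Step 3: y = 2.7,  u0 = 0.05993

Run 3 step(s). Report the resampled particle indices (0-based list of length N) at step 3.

resampled_idx = [1, 3, 4, 5, 6, 7, 8, 9, 9, 10, 11, 12, 13, 13]

step 1: w=[0.0003, 0.0003, 0.0012, 0.0021, 0.0137, 0.2347, 0.2421, 0.2422, 0.2418, 0.0153, 0.0036, 0.0017, 0.0009, 0.0001]  mean=-0.0329  Neff=4.3241  idx=[4, 5, 5, 5, 6, 6, 6, 7, 7, 7, 7, 8, 8, 8]
step 2: w=[0.0042, 0.0744, 0.0744, 0.0744, 0.0772, 0.0772, 0.0772, 0.0773, 0.0773, 0.0773, 0.0773, 0.0772, 0.0772, 0.0772]  mean=-0.0473  Neff=13.1027  idx=[1, 2, 3, 4, 5, 6, 7, 7, 8, 9, 10, 11, 12, 13]
step 3: w=[0.0350, 0.0350, 0.0350, 0.0694, 0.0694, 0.0694, 0.0817, 0.0817, 0.0817, 0.0817, 0.0817, 0.0929, 0.0929, 0.0929]  mean=-0.0055  Neff=12.9332  idx=[1, 3, 4, 5, 6, 7, 8, 9, 9, 10, 11, 12, 13, 13]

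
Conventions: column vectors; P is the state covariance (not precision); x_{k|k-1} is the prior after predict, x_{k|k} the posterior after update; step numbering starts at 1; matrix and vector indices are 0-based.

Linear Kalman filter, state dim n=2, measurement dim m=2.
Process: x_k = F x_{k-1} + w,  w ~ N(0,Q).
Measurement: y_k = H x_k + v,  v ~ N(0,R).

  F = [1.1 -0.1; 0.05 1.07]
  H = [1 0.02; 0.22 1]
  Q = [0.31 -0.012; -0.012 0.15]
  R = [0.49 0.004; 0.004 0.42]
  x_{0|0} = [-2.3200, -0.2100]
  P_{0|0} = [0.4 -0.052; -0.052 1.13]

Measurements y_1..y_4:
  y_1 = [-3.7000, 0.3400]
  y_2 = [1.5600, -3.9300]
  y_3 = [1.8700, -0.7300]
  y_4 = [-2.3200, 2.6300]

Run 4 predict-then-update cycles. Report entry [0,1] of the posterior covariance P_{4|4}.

step 1: x^-=[-2.5310, -0.3407]  P^-=[0.8167 -0.1719; -0.1719 1.4392]  S=[1.3004 0.0399; 0.0399 1.8231]  K=[0.6257 -0.0094; -0.1337 0.7716]  nu=[-1.1622, 1.2375]  x^+=[-3.2698, 0.7695]  P^+=[0.3079 -0.0692; -0.0692 0.3388]
step 2: x^-=[-3.6737, 0.6599]  P^-=[0.7012 -0.1124; -0.1124 0.5312]  S=[1.1869 0.0560; 0.0560 0.9357]  K=[0.5884 0.0095; -0.1116 0.5480]  nu=[5.2205, -3.7817]  x^+=[-0.6378, -1.9949]  P^+=[0.2895 -0.0573; -0.0573 0.2423]
step 3: x^-=[-0.5021, -2.1665]  P^-=[0.6754 -0.0892; -0.0892 0.4220]  S=[1.1620 0.0714; 0.0714 0.8355]  K=[0.5784 0.0216; -0.0996 0.4902]  nu=[2.4154, 1.5470]  x^+=[0.9283, -1.6489]  P^+=[0.2845 -0.0512; -0.0512 0.2167]
step 4: x^-=[1.1861, -1.7179]  P^-=[0.6677 -0.0795; -0.0795 0.3934]  S=[1.1547 0.0789; 0.0789 0.8107]  K=[0.5750 0.0271; -0.0944 0.4728]  nu=[-3.4717, 4.0870]  x^+=[-0.6993, 0.5421]  P^+=[0.2828 -0.0485; -0.0485 0.2089]

P_post[0,1] = -0.0485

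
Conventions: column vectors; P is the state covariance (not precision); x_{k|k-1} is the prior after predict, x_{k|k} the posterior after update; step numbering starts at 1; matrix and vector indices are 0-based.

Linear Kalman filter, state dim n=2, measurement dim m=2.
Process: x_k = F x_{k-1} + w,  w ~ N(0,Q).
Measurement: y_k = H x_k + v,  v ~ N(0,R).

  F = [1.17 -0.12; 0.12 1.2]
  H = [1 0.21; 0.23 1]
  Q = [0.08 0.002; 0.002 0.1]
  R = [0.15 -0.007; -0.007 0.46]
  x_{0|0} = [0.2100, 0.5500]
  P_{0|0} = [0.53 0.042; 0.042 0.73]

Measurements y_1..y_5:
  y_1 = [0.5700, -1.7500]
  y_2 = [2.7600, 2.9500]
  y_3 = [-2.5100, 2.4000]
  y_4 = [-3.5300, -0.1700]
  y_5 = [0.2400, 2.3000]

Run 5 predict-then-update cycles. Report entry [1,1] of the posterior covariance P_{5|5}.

P_post[1,1] = 0.2336

step 1: x^-=[0.1797, 0.6852]  P^-=[0.8042 0.0297; 0.0297 1.1709]  S=[1.0183 0.4550; 0.4550 1.6871]  K=[0.8403 -0.0994; -0.0469 0.7107]  nu=[0.2464, -2.4765]  x^+=[0.6329, -1.0866]  P^+=[0.1446 -0.0848; -0.0848 0.3468]
step 2: x^-=[0.8708, -1.2279]  P^-=[0.3067 -0.1455; -0.1455 0.5770]  S=[0.4210 0.0321; 0.0321 0.9863]  K=[0.6633 -0.0977; -0.1002 0.5544]  nu=[2.1470, 3.9776]  x^+=[1.9066, 0.7620]  P^+=[0.1162 -0.0763; -0.0763 0.2733]
step 3: x^-=[2.1392, 1.1432]  P^-=[0.2644 -0.1271; -0.1271 0.4732]  S=[0.3819 0.0200; 0.0200 0.8887]  K=[0.6271 -0.0886; -0.0988 0.5018]  nu=[-4.8893, 0.7648]  x^+=[-0.9948, 2.0098]  P^+=[0.1095 -0.0703; -0.0703 0.2477]
step 4: x^-=[-1.4051, 2.2924]  P^-=[0.2532 -0.1160; -0.1160 0.4380]  S=[0.3737 0.0216; 0.0216 0.8580]  K=[0.6170 -0.0829; -0.0922 0.4817]  nu=[-2.6063, -2.1392]  x^+=[-2.8357, 1.5022]  P^+=[0.1072 -0.0671; -0.0671 0.2377]
step 5: x^-=[-3.4981, 1.4623]  P^-=[0.2490 -0.1104; -0.1104 0.4244]  S=[0.3714 0.0237; 0.0237 0.8468]  K=[0.6132 -0.0799; -0.0875 0.4737]  nu=[3.4310, 1.6422]  x^+=[-1.5253, 1.9400]  P^+=[0.1063 -0.0655; -0.0655 0.2336]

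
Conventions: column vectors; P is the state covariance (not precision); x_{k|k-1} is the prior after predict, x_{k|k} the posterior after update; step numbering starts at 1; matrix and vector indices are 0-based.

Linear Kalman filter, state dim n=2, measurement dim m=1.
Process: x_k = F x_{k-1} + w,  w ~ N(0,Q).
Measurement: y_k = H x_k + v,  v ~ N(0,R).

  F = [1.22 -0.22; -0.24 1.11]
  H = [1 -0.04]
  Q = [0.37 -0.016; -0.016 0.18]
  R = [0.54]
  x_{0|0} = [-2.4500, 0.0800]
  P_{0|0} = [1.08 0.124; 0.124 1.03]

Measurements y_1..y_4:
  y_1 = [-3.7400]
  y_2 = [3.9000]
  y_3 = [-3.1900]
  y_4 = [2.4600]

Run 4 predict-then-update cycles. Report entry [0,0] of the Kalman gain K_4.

K[0,0] = 0.6577

step 1: x^-=[-3.0066, 0.6768]  P^-=[1.9608 -0.4093; -0.4093 1.4452]  S=[2.5358]  K=[0.7797; -0.1842]  nu=[-0.7063]  x^+=[-3.5573, 0.8069]  P^+=[0.4192 -0.0451; -0.0451 1.3592]
step 2: x^-=[-4.5174, 1.7494]  P^-=[1.0840 -0.5341; -0.5341 1.9028]  S=[1.6697]  K=[0.6620; -0.3655]  nu=[8.4874]  x^+=[1.1010, -1.3524]  P^+=[0.3523 -0.1302; -0.1302 1.6798]
step 3: x^-=[1.6408, -1.7654]  P^-=[1.0455 -0.7125; -0.7125 2.3393]  S=[1.6462]  K=[0.6524; -0.4896]  nu=[-4.9014]  x^+=[-1.5568, 0.6345]  P^+=[0.3448 -0.1866; -0.1866 1.9446]
step 4: x^-=[-2.0389, 1.0779]  P^-=[1.0775 -0.8544; -0.8544 2.6953]  S=[1.6902]  K=[0.6577; -0.5693]  nu=[4.5420]  x^+=[0.9486, -1.5078]  P^+=[0.3463 -0.2215; -0.2215 2.1475]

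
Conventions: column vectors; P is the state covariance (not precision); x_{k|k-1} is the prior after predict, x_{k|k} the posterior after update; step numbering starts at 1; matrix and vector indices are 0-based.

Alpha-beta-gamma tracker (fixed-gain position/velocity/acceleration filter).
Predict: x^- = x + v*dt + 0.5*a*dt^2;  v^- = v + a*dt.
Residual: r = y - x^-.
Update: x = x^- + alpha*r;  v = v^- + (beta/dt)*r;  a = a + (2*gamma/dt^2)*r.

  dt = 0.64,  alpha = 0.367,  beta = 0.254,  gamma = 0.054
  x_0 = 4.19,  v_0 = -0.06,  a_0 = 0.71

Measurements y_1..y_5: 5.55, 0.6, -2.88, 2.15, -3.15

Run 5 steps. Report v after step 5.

v_post = -4.0213

step 1: x_pred=4.2970  r=1.2530  x^+=4.7569  v^+=0.8917  a^+=1.0404
step 2: x_pred=5.5406  r=-4.9406  x^+=3.7274  v^+=-0.4033  a^+=-0.2623
step 3: x_pred=3.4156  r=-6.2956  x^+=1.1051  v^+=-3.0697  a^+=-1.9223
step 4: x_pred=-1.2532  r=3.4032  x^+=-0.0042  v^+=-2.9493  a^+=-1.0250
step 5: x_pred=-2.1017  r=-1.0483  x^+=-2.4864  v^+=-4.0213  a^+=-1.3014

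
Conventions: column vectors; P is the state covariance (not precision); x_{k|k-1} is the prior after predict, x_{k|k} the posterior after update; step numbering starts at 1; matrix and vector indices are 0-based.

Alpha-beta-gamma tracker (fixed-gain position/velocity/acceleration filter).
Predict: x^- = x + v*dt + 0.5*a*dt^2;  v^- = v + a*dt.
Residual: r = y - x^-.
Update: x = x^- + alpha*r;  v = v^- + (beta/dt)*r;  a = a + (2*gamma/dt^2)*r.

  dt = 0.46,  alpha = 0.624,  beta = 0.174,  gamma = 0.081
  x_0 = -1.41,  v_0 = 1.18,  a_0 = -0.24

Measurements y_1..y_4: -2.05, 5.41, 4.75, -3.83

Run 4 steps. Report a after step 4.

a_post = -4.1998

step 1: x_pred=-0.8926  r=-1.1574  x^+=-1.6148  v^+=0.6318  a^+=-1.1261
step 2: x_pred=-1.4433  r=6.8533  x^+=2.8331  v^+=2.7061  a^+=4.1208
step 3: x_pred=4.5139  r=0.2361  x^+=4.6612  v^+=4.6910  a^+=4.3015
step 4: x_pred=7.2742  r=-11.1042  x^+=0.3452  v^+=2.4694  a^+=-4.1998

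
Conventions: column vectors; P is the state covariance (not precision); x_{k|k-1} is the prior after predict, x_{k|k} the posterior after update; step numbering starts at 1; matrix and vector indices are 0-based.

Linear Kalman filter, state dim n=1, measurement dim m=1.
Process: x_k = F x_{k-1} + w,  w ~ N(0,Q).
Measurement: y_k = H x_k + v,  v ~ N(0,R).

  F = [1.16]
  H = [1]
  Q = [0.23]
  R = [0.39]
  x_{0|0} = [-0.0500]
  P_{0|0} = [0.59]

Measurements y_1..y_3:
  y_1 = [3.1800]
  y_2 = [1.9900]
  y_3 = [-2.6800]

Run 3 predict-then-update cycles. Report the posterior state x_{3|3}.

step 1: x^-=[-0.0580]  P^-=[1.0239]  S=[1.4139]  K=[0.7242]  nu=[3.2380]  x^+=[2.2869]  P^+=[0.2824]
step 2: x^-=[2.6528]  P^-=[0.6100]  S=[1.0000]  K=[0.6100]  nu=[-0.6628]  x^+=[2.2485]  P^+=[0.2379]
step 3: x^-=[2.6082]  P^-=[0.5501]  S=[0.9401]  K=[0.5852]  nu=[-5.2882]  x^+=[-0.4862]  P^+=[0.2282]

x_post = [-0.4862]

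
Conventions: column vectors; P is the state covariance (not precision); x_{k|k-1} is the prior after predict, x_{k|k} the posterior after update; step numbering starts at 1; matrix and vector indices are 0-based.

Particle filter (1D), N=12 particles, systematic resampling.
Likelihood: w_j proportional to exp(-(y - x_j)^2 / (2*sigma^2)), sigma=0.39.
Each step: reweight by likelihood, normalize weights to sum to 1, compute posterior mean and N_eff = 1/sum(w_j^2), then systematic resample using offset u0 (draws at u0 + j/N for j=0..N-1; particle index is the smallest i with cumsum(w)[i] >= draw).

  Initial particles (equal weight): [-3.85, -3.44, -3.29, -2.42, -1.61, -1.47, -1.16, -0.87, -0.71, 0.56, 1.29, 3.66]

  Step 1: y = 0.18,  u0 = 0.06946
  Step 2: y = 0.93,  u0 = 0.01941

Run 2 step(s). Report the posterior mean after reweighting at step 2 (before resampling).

step 1: w=[0.0000, 0.0000, 0.0000, 0.0000, 0.0000, 0.0002, 0.0037, 0.0359, 0.0996, 0.8372, 0.0234, 0.0000]  mean=0.3926  Neff=1.4031  idx=[8, 9, 9, 9, 9, 9, 9, 9, 9, 9, 9, 10]
step 2: w=[0.0000, 0.0907, 0.0907, 0.0907, 0.0907, 0.0907, 0.0907, 0.0907, 0.0907, 0.0907, 0.0907, 0.0929]  mean=0.6278  Neff=10.9999  idx=[1, 2, 3, 3, 4, 5, 6, 7, 8, 9, 10, 11]

post_mean = 0.6278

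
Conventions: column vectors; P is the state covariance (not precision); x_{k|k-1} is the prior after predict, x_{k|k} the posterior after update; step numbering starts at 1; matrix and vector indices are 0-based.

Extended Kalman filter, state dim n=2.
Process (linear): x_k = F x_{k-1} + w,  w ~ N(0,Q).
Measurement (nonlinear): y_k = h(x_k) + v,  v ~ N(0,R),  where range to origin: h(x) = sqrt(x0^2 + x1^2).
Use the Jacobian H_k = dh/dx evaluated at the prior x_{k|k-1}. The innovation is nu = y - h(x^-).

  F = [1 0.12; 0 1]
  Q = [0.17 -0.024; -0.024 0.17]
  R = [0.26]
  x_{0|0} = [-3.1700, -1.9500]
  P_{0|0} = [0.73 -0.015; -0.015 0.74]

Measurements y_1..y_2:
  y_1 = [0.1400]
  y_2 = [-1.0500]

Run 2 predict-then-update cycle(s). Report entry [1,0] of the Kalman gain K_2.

step 1: x^-=[-3.4040, -1.9500]  P^-=[0.9071 0.0498; 0.0498 0.9100]  H_jac=[-0.8677 -0.4971]  S=[1.2107]  K=[-0.6705; -0.4093]  nu=[-3.7830]  x^+=[-0.8675, -0.4017]  P^+=[0.3627 -0.2825; -0.2825 0.7072]
step 2: x^-=[-0.9157, -0.4017]  P^-=[0.4751 -0.2216; -0.2216 0.8772]  H_jac=[-0.9158 -0.4017]  S=[0.6369]  K=[-0.5433; -0.2346]  nu=[-2.0499]  x^+=[0.1981, 0.0792]  P^+=[0.2871 -0.3028; -0.3028 0.8421]

K[1,0] = -0.2346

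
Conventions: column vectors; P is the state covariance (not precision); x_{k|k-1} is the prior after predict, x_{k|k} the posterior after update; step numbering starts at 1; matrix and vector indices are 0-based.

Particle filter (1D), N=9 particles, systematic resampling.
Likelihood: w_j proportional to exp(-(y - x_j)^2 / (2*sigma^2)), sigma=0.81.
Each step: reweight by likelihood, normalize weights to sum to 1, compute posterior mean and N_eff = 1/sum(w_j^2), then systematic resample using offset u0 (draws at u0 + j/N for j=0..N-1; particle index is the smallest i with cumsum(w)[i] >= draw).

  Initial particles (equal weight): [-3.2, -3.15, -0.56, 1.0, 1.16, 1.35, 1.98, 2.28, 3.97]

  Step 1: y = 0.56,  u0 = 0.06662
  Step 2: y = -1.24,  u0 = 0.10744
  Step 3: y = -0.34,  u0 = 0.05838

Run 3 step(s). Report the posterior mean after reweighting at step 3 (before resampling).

post_mean = -0.4737

step 1: w=[0.0000, 0.0000, 0.1304, 0.2926, 0.2577, 0.2107, 0.0729, 0.0356, 0.0000]  mean=1.0287  Neff=4.5450  idx=[2, 3, 3, 3, 4, 4, 5, 5, 6]
step 2: w=[0.8725, 0.0271, 0.0271, 0.0271, 0.0154, 0.0154, 0.0075, 0.0075, 0.0005]  mean=-0.3504  Neff=1.3089  idx=[0, 0, 0, 0, 0, 0, 0, 1, 7]
step 3: w=[0.1355, 0.1355, 0.1355, 0.1355, 0.1355, 0.1355, 0.1355, 0.0358, 0.0159]  mean=-0.4737  Neff=7.6925  idx=[0, 1, 2, 2, 3, 4, 5, 6, 6]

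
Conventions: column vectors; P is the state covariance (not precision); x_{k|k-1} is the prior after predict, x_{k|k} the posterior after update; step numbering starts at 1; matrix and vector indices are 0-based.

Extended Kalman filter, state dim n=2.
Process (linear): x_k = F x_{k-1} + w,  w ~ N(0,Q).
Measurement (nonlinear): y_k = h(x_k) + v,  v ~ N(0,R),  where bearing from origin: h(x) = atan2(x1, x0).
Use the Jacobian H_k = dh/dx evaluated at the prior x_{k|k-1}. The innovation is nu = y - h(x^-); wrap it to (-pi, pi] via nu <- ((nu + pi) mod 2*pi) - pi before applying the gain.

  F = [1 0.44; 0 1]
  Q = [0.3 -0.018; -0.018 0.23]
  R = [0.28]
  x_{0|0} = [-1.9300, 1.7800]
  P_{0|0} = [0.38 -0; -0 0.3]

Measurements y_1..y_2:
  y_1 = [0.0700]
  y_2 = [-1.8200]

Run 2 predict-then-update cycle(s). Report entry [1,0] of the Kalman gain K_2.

K[1,0] = 0.1784

step 1: x^-=[-1.1468, 1.7800]  P^-=[0.7381 0.1140; 0.1140 0.5300]  H_jac=[-0.3970 -0.2558]  S=[0.4542]  K=[-0.7094; -0.3981]  nu=[-2.0731]  x^+=[0.3239, 2.6054]  P^+=[0.5095 -0.0143; -0.0143 0.4580]
step 2: x^-=[1.4703, 2.6054]  P^-=[0.8856 0.1692; 0.1692 0.6880]  H_jac=[-0.2911 0.1643]  S=[0.3574]  K=[-0.6435; 0.1784]  nu=[-2.8770]  x^+=[3.3217, 2.0922]  P^+=[0.7376 0.2103; 0.2103 0.6766]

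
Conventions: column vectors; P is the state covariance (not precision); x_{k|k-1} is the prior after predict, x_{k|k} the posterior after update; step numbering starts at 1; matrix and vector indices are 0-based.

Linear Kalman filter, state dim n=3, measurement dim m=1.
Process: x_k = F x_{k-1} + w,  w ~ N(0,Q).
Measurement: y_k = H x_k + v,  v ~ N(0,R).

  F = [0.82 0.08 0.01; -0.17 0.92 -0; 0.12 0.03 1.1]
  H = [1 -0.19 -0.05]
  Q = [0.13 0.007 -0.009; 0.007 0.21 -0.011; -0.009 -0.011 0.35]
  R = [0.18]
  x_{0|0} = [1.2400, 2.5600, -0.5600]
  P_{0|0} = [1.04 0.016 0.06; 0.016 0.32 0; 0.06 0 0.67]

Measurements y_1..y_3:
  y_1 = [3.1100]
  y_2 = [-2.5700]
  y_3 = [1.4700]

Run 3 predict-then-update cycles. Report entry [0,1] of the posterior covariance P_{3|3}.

P_post[0,1] = 0.1143

step 1: x^-=[1.2160, 2.1444, -0.3904]  P^-=[0.8345 -0.1027 0.1562; -0.1027 0.5059 -0.0329; 0.1562 -0.0329 1.1919]  S=[1.0585]  K=[0.7994; -0.1863; 0.0972]  nu=[2.2819]  x^+=[3.0402, 1.7194, -0.1686]  P^+=[0.1580 0.0549 0.0740; 0.0549 0.4692 -0.0138; 0.0740 -0.0138 1.1819]
step 2: x^-=[2.6288, 1.0650, 0.2309]  P^-=[0.2478 0.0599 0.0882; 0.0599 0.5945 -0.0232; 0.0882 -0.0232 1.8018]  S=[0.4217]  K=[0.5501; -0.1230; 0.0059]  nu=[-4.9849]  x^+=[-0.1134, 1.6779, 0.2016]  P^+=[0.1202 0.0885 0.0868; 0.0885 0.5881 -0.0229; 0.0868 -0.0229 1.8018]
step 3: x^-=[0.0433, 1.5629, 0.2585]  P^-=[0.2277 0.0987 0.1034; 0.0987 0.6836 -0.0274; 0.1034 -0.0274 2.5545]  S=[0.3904]  K=[0.5220; -0.0763; -0.0489]  nu=[1.7366]  x^+=[0.9498, 1.4304, 0.1736]  P^+=[0.1213 0.1143 0.1134; 0.1143 0.6813 -0.0288; 0.1134 -0.0288 2.5536]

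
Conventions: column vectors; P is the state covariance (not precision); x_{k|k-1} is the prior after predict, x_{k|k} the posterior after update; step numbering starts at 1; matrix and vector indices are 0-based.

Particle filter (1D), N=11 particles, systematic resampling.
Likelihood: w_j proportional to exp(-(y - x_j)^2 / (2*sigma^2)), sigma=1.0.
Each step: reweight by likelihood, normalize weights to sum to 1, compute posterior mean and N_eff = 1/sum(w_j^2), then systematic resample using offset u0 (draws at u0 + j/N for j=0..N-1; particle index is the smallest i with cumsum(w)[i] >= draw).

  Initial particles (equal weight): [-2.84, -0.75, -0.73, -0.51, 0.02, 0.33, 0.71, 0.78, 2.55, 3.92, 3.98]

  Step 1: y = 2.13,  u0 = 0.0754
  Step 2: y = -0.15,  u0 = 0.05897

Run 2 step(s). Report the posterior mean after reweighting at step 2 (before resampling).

step 1: w=[0.0000, 0.0065, 0.0069, 0.0126, 0.0444, 0.0813, 0.1499, 0.1652, 0.3762, 0.0828, 0.0742]  mean=1.8260  Neff=4.7060  idx=[5, 6, 6, 7, 7, 8, 8, 8, 8, 9, 10]
step 2: w=[0.2425, 0.1880, 0.1880, 0.1765, 0.1765, 0.0071, 0.0071, 0.0071, 0.0071, 0.0001, 0.0001]  mean=0.6953  Neff=5.2090  idx=[0, 0, 0, 1, 1, 2, 2, 3, 3, 4, 4]

post_mean = 0.6953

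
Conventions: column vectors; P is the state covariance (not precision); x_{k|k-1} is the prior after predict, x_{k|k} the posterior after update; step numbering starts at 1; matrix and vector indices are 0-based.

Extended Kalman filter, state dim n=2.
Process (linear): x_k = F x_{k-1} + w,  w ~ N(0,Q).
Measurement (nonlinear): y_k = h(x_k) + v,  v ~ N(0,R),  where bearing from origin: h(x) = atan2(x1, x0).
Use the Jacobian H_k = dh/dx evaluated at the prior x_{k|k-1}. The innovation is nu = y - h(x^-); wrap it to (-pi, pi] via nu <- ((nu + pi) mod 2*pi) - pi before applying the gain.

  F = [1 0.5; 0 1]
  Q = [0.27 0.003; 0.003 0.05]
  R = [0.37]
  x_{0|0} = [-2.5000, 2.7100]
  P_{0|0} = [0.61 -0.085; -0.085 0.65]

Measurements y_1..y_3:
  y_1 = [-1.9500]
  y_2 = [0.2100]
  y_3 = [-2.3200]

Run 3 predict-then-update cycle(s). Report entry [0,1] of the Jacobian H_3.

step 1: x^-=[-1.1450, 2.7100]  P^-=[0.9575 0.2430; 0.2430 0.7000]  H_jac=[-0.3131 -0.1323]  S=[0.4963]  K=[-0.6689; -0.3399]  nu=[2.3626]  x^+=[-2.7254, 1.9069]  P^+=[0.7355 0.1302; 0.1302 0.6427]
step 2: x^-=[-1.7720, 1.9069]  P^-=[1.2963 0.4545; 0.4545 0.6927]  H_jac=[-0.2814 -0.2615]  S=[0.5869]  K=[-0.8240; -0.5265]  nu=[-2.1095]  x^+=[-0.0336, 3.0176]  P^+=[0.8977 0.1998; 0.1998 0.5299]
step 3: x^-=[1.4752, 3.0176]  P^-=[1.5001 0.4678; 0.4678 0.5799]  H_jac=[-0.2675 0.1308]  S=[0.4545]  K=[-0.7482; -0.1085]  nu=[2.8471]  x^+=[-0.6549, 2.7089]  P^+=[1.2456 0.4309; 0.4309 0.5746]

H_jac[0,1] = 0.1308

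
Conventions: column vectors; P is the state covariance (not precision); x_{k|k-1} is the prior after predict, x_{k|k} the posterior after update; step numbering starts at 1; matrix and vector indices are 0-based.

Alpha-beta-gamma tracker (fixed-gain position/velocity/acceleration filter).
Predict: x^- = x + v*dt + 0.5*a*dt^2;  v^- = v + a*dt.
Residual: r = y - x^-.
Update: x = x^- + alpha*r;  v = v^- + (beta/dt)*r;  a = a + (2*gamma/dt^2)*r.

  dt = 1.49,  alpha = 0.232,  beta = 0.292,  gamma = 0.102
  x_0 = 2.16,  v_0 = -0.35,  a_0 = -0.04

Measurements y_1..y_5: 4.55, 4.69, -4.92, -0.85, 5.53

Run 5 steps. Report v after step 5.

step 1: x_pred=1.5941  r=2.9559  x^+=2.2799  v^+=0.1697  a^+=0.2316
step 2: x_pred=2.7898  r=1.9002  x^+=3.2306  v^+=0.8872  a^+=0.4062
step 3: x_pred=5.0034  r=-9.9234  x^+=2.7012  v^+=-0.4523  a^+=-0.5056
step 4: x_pred=1.4660  r=-2.3160  x^+=0.9287  v^+=-1.6596  a^+=-0.7184
step 5: x_pred=-2.3415  r=7.8715  x^+=-0.5153  v^+=-1.1874  a^+=0.0049

v_post = -1.1874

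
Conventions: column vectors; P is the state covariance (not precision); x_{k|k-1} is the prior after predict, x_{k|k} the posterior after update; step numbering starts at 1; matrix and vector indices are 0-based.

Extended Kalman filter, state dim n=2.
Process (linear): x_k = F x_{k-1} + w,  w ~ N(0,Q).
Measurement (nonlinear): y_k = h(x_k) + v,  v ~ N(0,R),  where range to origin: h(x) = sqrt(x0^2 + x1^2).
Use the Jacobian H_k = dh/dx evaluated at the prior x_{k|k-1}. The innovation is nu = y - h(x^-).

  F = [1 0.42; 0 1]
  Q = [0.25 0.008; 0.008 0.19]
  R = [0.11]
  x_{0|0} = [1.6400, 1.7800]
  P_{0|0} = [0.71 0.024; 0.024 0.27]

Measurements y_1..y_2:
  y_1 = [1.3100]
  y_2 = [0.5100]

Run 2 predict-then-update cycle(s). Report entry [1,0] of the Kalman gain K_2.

K[1,0] = 0.5514

step 1: x^-=[2.3876, 1.7800]  P^-=[1.0278 0.1454; 0.1454 0.4600]  H_jac=[0.8017 0.5977]  S=[1.0743]  K=[0.8479; 0.3644]  nu=[-1.6681]  x^+=[0.9732, 1.1721]  P^+=[0.2554 -0.1866; -0.1866 0.3173]
step 2: x^-=[1.4655, 1.1721]  P^-=[0.4047 -0.0453; -0.0453 0.5073]  H_jac=[0.7809 0.6246]  S=[0.5105]  K=[0.5636; 0.5514]  nu=[-1.3666]  x^+=[0.6953, 0.4186]  P^+=[0.2425 -0.2039; -0.2039 0.3521]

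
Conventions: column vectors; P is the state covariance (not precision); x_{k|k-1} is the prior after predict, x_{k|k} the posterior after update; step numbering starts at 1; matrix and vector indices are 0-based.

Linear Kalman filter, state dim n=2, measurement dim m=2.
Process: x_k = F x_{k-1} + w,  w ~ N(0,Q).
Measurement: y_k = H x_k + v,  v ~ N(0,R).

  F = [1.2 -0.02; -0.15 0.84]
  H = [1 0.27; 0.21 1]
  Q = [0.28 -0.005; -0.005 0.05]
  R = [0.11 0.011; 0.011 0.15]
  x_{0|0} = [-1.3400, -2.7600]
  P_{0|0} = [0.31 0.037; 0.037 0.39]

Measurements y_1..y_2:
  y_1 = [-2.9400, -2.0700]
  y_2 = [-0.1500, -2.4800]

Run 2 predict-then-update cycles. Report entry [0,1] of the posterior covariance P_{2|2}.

step 1: x^-=[-1.5528, -2.1174]  P^-=[0.7248 -0.0299; -0.0299 0.3228]  S=[0.8421 0.2187; 0.2187 0.4922]  K=[0.8891 -0.1467; -0.1120 0.6929]  nu=[-0.8155, 0.3735]  x^+=[-2.3327, -1.7673]  P^+=[0.1055 -0.0344; -0.0344 0.1099]
step 2: x^-=[-2.7639, -1.1346]  P^-=[0.4336 -0.0606; -0.0606 0.1386]  S=[0.5210 0.0754; 0.0754 0.2823]  K=[0.8169 -0.1104; -0.1134 0.4762]  nu=[2.9202, -0.7650]  x^+=[-0.2940, -1.8302]  P^+=[0.0961 -0.0278; -0.0278 0.0760]

P_post[0,1] = -0.0278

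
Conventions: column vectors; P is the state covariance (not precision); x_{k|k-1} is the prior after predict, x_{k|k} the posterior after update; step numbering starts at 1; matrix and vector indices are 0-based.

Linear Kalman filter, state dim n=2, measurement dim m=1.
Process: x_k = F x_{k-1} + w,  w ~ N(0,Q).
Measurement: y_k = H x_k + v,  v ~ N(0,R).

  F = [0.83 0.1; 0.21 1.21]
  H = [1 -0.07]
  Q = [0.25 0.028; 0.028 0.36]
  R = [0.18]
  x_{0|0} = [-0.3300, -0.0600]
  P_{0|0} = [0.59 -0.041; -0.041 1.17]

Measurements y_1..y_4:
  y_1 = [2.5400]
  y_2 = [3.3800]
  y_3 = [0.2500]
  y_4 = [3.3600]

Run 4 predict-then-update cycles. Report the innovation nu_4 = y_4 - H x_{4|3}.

innov = [2.5286]

step 1: x^-=[-0.2799, -0.1419]  P^-=[0.6613 0.2304; 0.2304 2.0782]  S=[0.8193]  K=[0.7875; 0.1036]  nu=[2.8100]  x^+=[1.9331, 0.1493]  P^+=[0.1532 0.1635; 0.1635 2.0694]
step 2: x^-=[1.6194, 0.5866]  P^-=[0.4034 0.4727; 0.4727 3.4796]  S=[0.5342]  K=[0.6931; 0.4290]  nu=[1.8017]  x^+=[2.8681, 1.3594]  P^+=[0.1467 0.3139; 0.3139 3.3813]
step 3: x^-=[2.5165, 2.2472]  P^-=[0.4370 0.7846; 0.7846 5.4766]  S=[0.5340]  K=[0.7155; 0.7513]  nu=[-2.1092]  x^+=[1.0073, 0.6626]  P^+=[0.1636 0.4975; 0.4975 5.1752]
step 4: x^-=[0.9023, 1.0132]  P^-=[0.4971 1.1928; 1.1928 8.1970]  S=[0.5502]  K=[0.7516; 1.1250]  nu=[2.5286]  x^+=[2.8029, 3.8579]  P^+=[0.1862 0.7275; 0.7275 7.5006]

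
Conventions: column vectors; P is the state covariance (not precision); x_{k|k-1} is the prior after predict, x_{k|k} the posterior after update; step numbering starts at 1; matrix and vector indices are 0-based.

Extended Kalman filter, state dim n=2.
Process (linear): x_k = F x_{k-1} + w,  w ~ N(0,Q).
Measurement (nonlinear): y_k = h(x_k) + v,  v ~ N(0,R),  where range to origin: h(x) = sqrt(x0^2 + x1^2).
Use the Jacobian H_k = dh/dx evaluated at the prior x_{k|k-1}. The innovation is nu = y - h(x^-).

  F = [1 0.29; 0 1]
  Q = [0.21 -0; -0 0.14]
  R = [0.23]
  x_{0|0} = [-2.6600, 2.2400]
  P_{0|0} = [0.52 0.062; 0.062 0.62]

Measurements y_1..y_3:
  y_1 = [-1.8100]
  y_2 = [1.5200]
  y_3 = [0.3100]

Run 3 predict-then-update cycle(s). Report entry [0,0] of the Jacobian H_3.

H_jac[0,0] = 0.4031

step 1: x^-=[-2.0104, 2.2400]  P^-=[0.8181 0.2418; 0.2418 0.7600]  H_jac=[-0.6679 0.7442]  S=[0.7755]  K=[-0.4726; 0.5211]  nu=[-4.8199]  x^+=[0.2673, -0.2715]  P^+=[0.6449 0.4328; 0.4328 0.5494]
step 2: x^-=[0.1886, -0.2715]  P^-=[1.1521 0.5921; 0.5921 0.6894]  H_jac=[0.5705 -0.8213]  S=[0.5152]  K=[0.3320; -0.4433]  nu=[1.1895]  x^+=[0.5835, -0.7988]  P^+=[1.0953 0.6679; 0.6679 0.5882]
step 3: x^-=[0.3519, -0.7988]  P^-=[1.7422 0.8385; 0.8385 0.7282]  H_jac=[0.4031 -0.9151]  S=[0.5043]  K=[-0.1289; -0.6511]  nu=[-0.5629]  x^+=[0.4245, -0.4323]  P^+=[1.7338 0.7962; 0.7962 0.5144]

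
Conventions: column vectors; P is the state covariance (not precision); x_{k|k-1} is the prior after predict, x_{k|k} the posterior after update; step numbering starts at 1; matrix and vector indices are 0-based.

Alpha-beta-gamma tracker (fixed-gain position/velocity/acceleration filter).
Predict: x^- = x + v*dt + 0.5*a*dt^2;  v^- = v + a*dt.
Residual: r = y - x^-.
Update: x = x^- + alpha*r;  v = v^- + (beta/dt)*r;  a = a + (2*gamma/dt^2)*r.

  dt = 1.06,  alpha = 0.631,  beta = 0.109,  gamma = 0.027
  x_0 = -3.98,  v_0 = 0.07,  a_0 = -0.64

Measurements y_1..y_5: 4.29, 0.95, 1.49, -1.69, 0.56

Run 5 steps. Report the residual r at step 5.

resid = 2.2269

step 1: x_pred=-4.2654  r=8.5554  x^+=1.1331  v^+=0.2713  a^+=-0.2288
step 2: x_pred=1.2921  r=-0.3421  x^+=1.0763  v^+=-0.0064  a^+=-0.2453
step 3: x_pred=0.9317  r=0.5583  x^+=1.2840  v^+=-0.2090  a^+=-0.2184
step 4: x_pred=0.9397  r=-2.6297  x^+=-0.7196  v^+=-0.7109  a^+=-0.3448
step 5: x_pred=-1.6669  r=2.2269  x^+=-0.2617  v^+=-0.8475  a^+=-0.2378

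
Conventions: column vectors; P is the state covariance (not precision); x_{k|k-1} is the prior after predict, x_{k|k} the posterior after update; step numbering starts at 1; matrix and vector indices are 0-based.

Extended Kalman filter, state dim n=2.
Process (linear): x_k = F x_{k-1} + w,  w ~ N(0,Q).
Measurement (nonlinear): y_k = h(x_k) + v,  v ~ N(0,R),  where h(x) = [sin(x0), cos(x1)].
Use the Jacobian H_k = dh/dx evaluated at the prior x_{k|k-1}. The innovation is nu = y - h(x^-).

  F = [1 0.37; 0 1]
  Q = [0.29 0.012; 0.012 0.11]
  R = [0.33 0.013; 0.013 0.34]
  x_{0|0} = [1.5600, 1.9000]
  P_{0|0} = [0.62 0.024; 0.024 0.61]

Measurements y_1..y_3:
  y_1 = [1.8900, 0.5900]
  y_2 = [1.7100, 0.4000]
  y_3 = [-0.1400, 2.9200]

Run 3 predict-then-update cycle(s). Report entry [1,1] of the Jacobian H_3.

step 1: x^-=[2.2630, 1.9000]  P^-=[1.0113 0.2617; 0.2617 0.7200]  H_jac=[-0.6382 0.0000; 0.0000 -0.9463]  S=[0.7419 0.1711; 0.1711 0.9847]  K=[-0.8458 -0.1046; -0.0683 -0.6800]  nu=[1.1202, 0.9133]  x^+=[1.2201, 1.2024]  P^+=[0.4395 0.0492; 0.0492 0.2453]
step 2: x^-=[1.6649, 1.2024]  P^-=[0.7994 0.1519; 0.1519 0.3553]  H_jac=[-0.0940 0.0000; 0.0000 -0.9329]  S=[0.3371 0.0263; 0.0263 0.6492]  K=[-0.2066 -0.2100; -0.0025 -0.5104]  nu=[0.7144, 0.0399]  x^+=[1.5090, 1.1802]  P^+=[0.7542 0.0794; 0.0794 0.1861]
step 3: x^-=[1.9457, 1.1802]  P^-=[1.1284 0.1602; 0.1602 0.2961]  H_jac=[-0.3662 0.0000; 0.0000 -0.9247]  S=[0.4813 0.0673; 0.0673 0.5932]  K=[-0.8368 -0.1549; -0.0583 -0.4549]  nu=[-1.0705, 2.5393]  x^+=[2.4482, 0.0875]  P^+=[0.7597 0.0687; 0.0687 0.1681]

H_jac[1,1] = -0.9247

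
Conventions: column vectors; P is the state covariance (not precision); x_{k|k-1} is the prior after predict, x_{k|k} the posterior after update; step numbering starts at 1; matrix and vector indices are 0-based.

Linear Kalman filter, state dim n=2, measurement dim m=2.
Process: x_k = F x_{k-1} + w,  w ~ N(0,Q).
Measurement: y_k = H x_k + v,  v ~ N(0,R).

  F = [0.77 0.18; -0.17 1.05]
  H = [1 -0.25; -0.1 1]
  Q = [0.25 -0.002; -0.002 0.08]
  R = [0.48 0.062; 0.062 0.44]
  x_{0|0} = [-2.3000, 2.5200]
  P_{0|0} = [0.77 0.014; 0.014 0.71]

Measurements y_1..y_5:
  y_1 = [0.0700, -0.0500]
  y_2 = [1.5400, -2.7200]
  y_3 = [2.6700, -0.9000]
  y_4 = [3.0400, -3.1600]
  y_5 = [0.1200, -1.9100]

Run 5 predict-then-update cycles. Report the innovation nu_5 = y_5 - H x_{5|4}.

step 1: x^-=[-1.3174, 3.0370]  P^-=[0.7334 0.0423; 0.0423 0.8800]  S=[1.2473 -0.1880; -0.1880 1.3189]  K=[0.5886 0.0604; -0.0433 0.6579]  nu=[2.1466, -3.2187]  x^+=[-0.2481, 0.8265]  P^+=[0.3098 0.0940; 0.0940 0.2962]
step 2: x^-=[-0.0423, 0.9100]  P^-=[0.4693 0.0866; 0.0866 0.3819]  S=[0.9299 0.0083; 0.0083 0.8093]  K=[0.4810 0.0440; -0.0137 0.4614]  nu=[1.8098, -3.6342]  x^+=[0.6683, -0.7915]  P^+=[0.2522 0.0744; 0.0744 0.2096]
step 3: x^-=[0.3721, -0.9447]  P^-=[0.4270 0.0625; 0.0625 0.2918]  S=[0.8940 0.0104; 0.0104 0.7236]  K=[0.4599 0.0207; -0.0163 0.3949]  nu=[2.0617, 0.0819]  x^+=[1.3220, -0.9459]  P^+=[0.2374 0.0614; 0.0614 0.1789]
step 4: x^-=[0.8477, -1.2180]  P^-=[0.4136 0.0485; 0.0485 0.2622]  S=[0.8857 0.0048; 0.0048 0.6966]  K=[0.4532 0.0071; -0.0213 0.3695]  nu=[1.8878, -1.8573]  x^+=[1.6900, -1.9444]  P^+=[0.2316 0.0544; 0.0544 0.1667]
step 5: x^-=[0.9513, -2.3289]  P^-=[0.4078 0.0415; 0.0415 0.2511]  S=[0.8827 0.0010; 0.0010 0.6869]  K=[0.4502 0.0004; -0.0245 0.3595]  nu=[-1.4136, 0.5141]  x^+=[0.3152, -2.1095]  P^+=[0.2289 0.0510; 0.0510 0.1618]

innov = [-1.4136, 0.5141]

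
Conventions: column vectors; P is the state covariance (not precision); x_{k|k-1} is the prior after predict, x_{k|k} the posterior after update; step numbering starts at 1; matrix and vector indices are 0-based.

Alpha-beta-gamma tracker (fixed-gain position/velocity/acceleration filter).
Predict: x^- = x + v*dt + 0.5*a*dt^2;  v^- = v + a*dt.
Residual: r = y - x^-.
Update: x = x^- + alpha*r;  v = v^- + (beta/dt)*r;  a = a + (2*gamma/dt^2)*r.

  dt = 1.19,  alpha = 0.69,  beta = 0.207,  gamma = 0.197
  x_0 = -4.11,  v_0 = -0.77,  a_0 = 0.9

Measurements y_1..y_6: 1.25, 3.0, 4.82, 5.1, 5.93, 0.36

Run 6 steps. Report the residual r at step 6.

resid = -8.7381

step 1: x_pred=-4.3891  r=5.6391  x^+=-0.4981  v^+=1.2819  a^+=2.4689
step 2: x_pred=2.7755  r=0.2245  x^+=2.9304  v^+=4.2590  a^+=2.5314
step 3: x_pred=9.7910  r=-4.9710  x^+=6.3610  v^+=6.4067  a^+=1.1483
step 4: x_pred=14.7980  r=-9.6980  x^+=8.1064  v^+=6.0862  a^+=-1.5499
step 5: x_pred=14.2516  r=-8.3216  x^+=8.5097  v^+=2.7943  a^+=-3.8652
step 6: x_pred=9.0981  r=-8.7381  x^+=3.0688  v^+=-3.3254  a^+=-6.2964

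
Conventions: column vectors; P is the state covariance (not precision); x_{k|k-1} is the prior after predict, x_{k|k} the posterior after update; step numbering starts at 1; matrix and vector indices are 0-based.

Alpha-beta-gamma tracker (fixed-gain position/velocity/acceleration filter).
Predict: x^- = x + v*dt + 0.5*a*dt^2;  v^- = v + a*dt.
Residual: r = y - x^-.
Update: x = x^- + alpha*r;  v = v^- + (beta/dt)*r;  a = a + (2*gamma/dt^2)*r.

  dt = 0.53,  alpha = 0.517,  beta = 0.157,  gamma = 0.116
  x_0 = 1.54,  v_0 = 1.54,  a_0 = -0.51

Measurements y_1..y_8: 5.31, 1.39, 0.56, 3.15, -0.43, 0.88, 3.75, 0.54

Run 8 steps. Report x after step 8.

step 1: x_pred=2.2846  r=3.0254  x^+=3.8487  v^+=2.1659  a^+=1.9888
step 2: x_pred=5.2760  r=-3.8860  x^+=3.2669  v^+=2.0688  a^+=-1.2207
step 3: x_pred=4.1919  r=-3.6319  x^+=2.3142  v^+=0.3460  a^+=-4.2204
step 4: x_pred=1.9048  r=1.2452  x^+=2.5486  v^+=-1.5220  a^+=-3.1920
step 5: x_pred=1.2936  r=-1.7236  x^+=0.4025  v^+=-3.7244  a^+=-4.6156
step 6: x_pred=-2.2197  r=3.0997  x^+=-0.6171  v^+=-5.2524  a^+=-2.0555
step 7: x_pred=-3.6896  r=7.4396  x^+=0.1567  v^+=-4.1380  a^+=4.0890
step 8: x_pred=-1.4622  r=2.0022  x^+=-0.4270  v^+=-1.3777  a^+=5.7426

x_post = -0.4270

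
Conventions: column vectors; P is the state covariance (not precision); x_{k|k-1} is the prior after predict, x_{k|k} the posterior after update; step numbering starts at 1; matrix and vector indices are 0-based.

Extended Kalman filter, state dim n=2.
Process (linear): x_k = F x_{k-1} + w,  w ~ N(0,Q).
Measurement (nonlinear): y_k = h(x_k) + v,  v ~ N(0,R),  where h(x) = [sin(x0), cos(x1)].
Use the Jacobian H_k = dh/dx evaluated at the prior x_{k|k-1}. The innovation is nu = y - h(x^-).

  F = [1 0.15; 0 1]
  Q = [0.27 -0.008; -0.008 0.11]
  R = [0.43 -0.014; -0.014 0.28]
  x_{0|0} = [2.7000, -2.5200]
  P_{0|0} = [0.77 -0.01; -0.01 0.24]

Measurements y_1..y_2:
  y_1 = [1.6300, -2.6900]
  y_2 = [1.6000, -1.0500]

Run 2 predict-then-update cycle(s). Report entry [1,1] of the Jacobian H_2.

step 1: x^-=[2.3220, -2.5200]  P^-=[1.0424 0.0180; 0.0180 0.3500]  H_jac=[-0.6825 0.0000; 0.0000 0.5823]  S=[0.9156 -0.0212; -0.0212 0.3987]  K=[-0.7774 -0.0150; -0.0016 0.5111]  nu=[0.8991, -1.8770]  x^+=[1.6511, -3.4809]  P^+=[0.4895 0.0115; 0.0115 0.2458]
step 2: x^-=[1.1290, -3.4809]  P^-=[0.7684 0.0404; 0.0404 0.3558]  H_jac=[0.4276 0.0000; 0.0000 -0.3328]  S=[0.5705 -0.0197; -0.0197 0.3194]  K=[0.5757 -0.0065; 0.0175 -0.3696]  nu=[0.6960, -0.1070]  x^+=[1.5304, -3.4292]  P^+=[0.5792 0.0297; 0.0297 0.3117]

H_jac[1,1] = -0.3328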